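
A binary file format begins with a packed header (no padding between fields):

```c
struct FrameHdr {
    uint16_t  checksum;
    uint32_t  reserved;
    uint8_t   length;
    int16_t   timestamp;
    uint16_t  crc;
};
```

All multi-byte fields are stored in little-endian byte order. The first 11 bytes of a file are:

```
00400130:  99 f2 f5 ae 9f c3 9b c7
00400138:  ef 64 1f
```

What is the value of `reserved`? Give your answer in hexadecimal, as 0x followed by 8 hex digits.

`reserved` follows `checksum` (2 bytes), so it starts at byte offset 2 and occupies 4 bytes.
Bytes at offsets 2..5: F5 AE 9F C3.
Little-endian stores the least-significant byte at the lowest address.
Reassemble most-significant byte first: C3 9F AE F5 → 0xC39FAEF5.

0xC39FAEF5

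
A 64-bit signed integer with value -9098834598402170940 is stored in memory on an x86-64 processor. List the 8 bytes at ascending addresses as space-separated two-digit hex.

C4 5F 34 F4 23 72 BA 81

Two's complement of -9098834598402170940 in 64 bits: 9098834598402170940 = 0x7E458DDC0BCBA03C; invert → 0x81BA7223F4345FC3; add 1 → 0x81BA7223F4345FC4.
Split into bytes (most-significant first): 81 BA 72 23 F4 34 5F C4.
Little-endian: lowest address holds the least-significant byte.
So at ascending addresses the bytes are C4 5F 34 F4 23 72 BA 81.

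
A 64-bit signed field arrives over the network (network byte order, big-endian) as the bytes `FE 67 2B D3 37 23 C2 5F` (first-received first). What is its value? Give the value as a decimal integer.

Big-endian: lowest address holds the most-significant byte.
The bytes are already most-significant first: 0xFE672BD33723C25F.
Top bit is set, so as a signed 64-bit value this is 0xFE672BD33723C25F − 2^64 = -115075079311474081.

-115075079311474081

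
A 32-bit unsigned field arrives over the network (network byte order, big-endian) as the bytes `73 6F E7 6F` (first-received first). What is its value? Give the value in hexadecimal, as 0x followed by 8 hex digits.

In big-endian order the high byte comes first in memory.
The bytes are already most-significant first: 0x736FE76F.

0x736FE76F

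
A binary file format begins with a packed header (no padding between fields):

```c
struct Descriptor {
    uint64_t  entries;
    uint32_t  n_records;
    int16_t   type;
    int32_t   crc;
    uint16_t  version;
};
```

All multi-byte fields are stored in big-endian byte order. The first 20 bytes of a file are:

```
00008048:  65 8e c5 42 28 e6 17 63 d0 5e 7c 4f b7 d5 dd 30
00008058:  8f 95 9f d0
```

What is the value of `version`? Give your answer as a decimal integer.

40912

`version` follows `entries` (8 B), `n_records` (4 B), `type` (2 B), `crc` (4 B), so it starts at offset 8 + 4 + 2 + 4 = 18 and occupies 2 bytes.
Bytes at offsets 18..19: 9F D0.
Big-endian: lowest address holds the most-significant byte.
The bytes are already most-significant first: 0x9FD0.
0x9FD0 = 40912.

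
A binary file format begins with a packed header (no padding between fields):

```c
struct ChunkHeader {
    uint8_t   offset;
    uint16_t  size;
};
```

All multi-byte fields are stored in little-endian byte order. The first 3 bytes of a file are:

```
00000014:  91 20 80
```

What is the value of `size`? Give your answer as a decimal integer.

`size` follows `offset` (1 byte), so it starts at byte offset 1 and occupies 2 bytes.
Bytes at offsets 1..2: 20 80.
In little-endian order the low byte comes first in memory.
Reassemble most-significant byte first: 80 20 → 0x8020.
0x8020 = 32800.

32800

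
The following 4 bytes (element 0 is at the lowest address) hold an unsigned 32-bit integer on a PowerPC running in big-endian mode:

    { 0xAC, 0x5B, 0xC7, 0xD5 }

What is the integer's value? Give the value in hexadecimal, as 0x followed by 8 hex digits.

0xAC5BC7D5

Big-endian: lowest address holds the most-significant byte.
The bytes are already most-significant first: 0xAC5BC7D5.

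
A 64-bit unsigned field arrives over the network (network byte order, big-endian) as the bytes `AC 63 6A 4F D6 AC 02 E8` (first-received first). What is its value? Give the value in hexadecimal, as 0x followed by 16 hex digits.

0xAC636A4FD6AC02E8

In big-endian order the high byte comes first in memory.
The bytes are already most-significant first: 0xAC636A4FD6AC02E8.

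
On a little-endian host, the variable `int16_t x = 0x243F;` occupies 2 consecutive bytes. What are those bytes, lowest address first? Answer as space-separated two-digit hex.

3F 24

Split into bytes (most-significant first): 24 3F.
Little-endian: lowest address holds the least-significant byte.
So at ascending addresses the bytes are 3F 24.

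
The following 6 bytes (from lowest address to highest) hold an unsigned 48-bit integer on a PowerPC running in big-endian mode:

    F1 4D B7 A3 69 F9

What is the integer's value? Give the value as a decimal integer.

Big-endian stores the most-significant byte at the lowest address.
The bytes are already most-significant first: 0xF14DB7A369F9.
0xF14DB7A369F9 = 265316095715833.

265316095715833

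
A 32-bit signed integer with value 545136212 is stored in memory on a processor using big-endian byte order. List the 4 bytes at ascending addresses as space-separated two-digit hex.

20 7E 1E 54

545136212 in hexadecimal, padded to 32 bits, is 0x207E1E54.
Split into bytes (most-significant first): 20 7E 1E 54.
Big-endian stores the most-significant byte at the lowest address.
So the memory order matches the most-significant-first order: 20 7E 1E 54.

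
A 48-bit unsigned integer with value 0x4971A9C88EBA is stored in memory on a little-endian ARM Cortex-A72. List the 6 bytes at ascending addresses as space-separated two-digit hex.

Split into bytes (most-significant first): 49 71 A9 C8 8E BA.
Little-endian stores the least-significant byte at the lowest address.
So at ascending addresses the bytes are BA 8E C8 A9 71 49.

BA 8E C8 A9 71 49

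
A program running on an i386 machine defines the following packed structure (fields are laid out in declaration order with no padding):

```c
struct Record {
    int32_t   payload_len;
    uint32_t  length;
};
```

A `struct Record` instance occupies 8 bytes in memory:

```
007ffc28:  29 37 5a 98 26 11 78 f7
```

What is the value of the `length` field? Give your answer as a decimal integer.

`length` follows `payload_len` (4 bytes), so it starts at byte offset 4 and occupies 4 bytes.
Bytes at offsets 4..7: 26 11 78 F7.
Little-endian: lowest address holds the least-significant byte.
Reassemble most-significant byte first: F7 78 11 26 → 0xF7781126.
0xF7781126 = 4151841062.

4151841062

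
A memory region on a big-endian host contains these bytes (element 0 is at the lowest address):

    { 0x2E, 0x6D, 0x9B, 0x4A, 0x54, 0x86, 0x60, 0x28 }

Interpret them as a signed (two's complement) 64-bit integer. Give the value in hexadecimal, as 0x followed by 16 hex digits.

Big-endian: lowest address holds the most-significant byte.
The bytes are already most-significant first: 0x2E6D9B4A54866028.

0x2E6D9B4A54866028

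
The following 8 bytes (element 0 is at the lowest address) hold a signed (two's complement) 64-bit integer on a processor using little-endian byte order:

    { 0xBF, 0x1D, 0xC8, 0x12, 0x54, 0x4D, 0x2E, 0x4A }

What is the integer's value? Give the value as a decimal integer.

Little-endian stores the least-significant byte at the lowest address.
Reassemble most-significant byte first: 4A 2E 4D 54 12 C8 1D BF → 0x4A2E4D5412C81DBF.
0x4A2E4D5412C81DBF = 5345294831223053759.

5345294831223053759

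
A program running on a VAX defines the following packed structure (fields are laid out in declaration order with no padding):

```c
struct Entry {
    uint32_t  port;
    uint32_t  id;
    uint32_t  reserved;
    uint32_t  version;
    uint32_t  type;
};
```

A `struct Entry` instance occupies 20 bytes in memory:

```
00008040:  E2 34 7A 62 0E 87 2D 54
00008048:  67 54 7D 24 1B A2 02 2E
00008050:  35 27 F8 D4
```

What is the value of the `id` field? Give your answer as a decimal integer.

1412269838

`id` follows `port` (4 bytes), so it starts at byte offset 4 and occupies 4 bytes.
Bytes at offsets 4..7: 0E 87 2D 54.
Little-endian stores the least-significant byte at the lowest address.
Reassemble most-significant byte first: 54 2D 87 0E → 0x542D870E.
0x542D870E = 1412269838.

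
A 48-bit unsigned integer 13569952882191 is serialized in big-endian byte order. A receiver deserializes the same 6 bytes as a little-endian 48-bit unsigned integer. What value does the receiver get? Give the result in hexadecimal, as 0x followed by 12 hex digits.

0x0F9E3880570C

13569952882191 in 48-bit hexadecimal is 0x0C5780389E0F.
Stored big-endian, the bytes at ascending addresses are 0C 57 80 38 9E 0F.
Read back as little-endian, the first byte is least significant, giving 0x0F9E3880570C.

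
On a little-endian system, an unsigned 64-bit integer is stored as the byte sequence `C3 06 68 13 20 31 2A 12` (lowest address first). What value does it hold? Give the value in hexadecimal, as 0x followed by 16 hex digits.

0x122A3120136806C3

In little-endian order the low byte comes first in memory.
Reassemble most-significant byte first: 12 2A 31 20 13 68 06 C3 → 0x122A3120136806C3.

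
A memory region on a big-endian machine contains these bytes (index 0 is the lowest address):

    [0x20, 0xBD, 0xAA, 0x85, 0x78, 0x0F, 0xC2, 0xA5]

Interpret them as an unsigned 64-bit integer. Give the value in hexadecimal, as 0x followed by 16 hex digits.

Big-endian: lowest address holds the most-significant byte.
The bytes are already most-significant first: 0x20BDAA85780FC2A5.

0x20BDAA85780FC2A5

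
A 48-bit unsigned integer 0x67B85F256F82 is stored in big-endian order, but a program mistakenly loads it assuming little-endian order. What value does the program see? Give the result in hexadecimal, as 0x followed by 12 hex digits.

Stored big-endian, the bytes at ascending addresses are 67 B8 5F 25 6F 82.
Read back as little-endian, the first byte is least significant, giving 0x826F255FB867.

0x826F255FB867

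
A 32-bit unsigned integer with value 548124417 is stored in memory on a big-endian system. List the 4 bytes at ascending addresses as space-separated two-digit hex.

548124417 in hexadecimal, padded to 32 bits, is 0x20ABB701.
Split into bytes (most-significant first): 20 AB B7 01.
Big-endian stores the most-significant byte at the lowest address.
So the memory order matches the most-significant-first order: 20 AB B7 01.

20 AB B7 01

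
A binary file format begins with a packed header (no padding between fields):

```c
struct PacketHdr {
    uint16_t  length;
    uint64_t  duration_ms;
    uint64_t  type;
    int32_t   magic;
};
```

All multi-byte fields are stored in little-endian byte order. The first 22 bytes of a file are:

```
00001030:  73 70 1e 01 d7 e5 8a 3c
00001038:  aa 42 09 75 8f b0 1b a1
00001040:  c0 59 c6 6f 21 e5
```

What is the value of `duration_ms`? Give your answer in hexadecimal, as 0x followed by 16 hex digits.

0x42AA3C8AE5D7011E

`duration_ms` follows `length` (2 bytes), so it starts at byte offset 2 and occupies 8 bytes.
Bytes at offsets 2..9: 1E 01 D7 E5 8A 3C AA 42.
Little-endian stores the least-significant byte at the lowest address.
Reassemble most-significant byte first: 42 AA 3C 8A E5 D7 01 1E → 0x42AA3C8AE5D7011E.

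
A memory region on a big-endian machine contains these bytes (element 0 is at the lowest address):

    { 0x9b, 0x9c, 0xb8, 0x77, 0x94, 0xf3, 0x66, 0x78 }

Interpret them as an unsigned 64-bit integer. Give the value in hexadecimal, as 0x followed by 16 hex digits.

Big-endian: lowest address holds the most-significant byte.
The bytes are already most-significant first: 0x9B9CB87794F36678.

0x9B9CB87794F36678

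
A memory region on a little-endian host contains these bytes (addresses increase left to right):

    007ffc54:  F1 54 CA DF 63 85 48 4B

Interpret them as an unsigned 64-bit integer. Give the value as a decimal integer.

Little-endian: lowest address holds the least-significant byte.
Reassemble most-significant byte first: 4B 48 85 63 DF CA 54 F1 → 0x4B488563DFCA54F1.
0x4B488563DFCA54F1 = 5424732415170598129.

5424732415170598129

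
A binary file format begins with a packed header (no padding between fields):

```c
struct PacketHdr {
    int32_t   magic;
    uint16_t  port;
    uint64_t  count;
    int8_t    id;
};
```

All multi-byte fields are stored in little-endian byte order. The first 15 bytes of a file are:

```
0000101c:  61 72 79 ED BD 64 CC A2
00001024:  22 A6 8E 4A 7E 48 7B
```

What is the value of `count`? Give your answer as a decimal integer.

5223694594329453260

`count` follows `magic` (4 B), `port` (2 B), so it starts at offset 4 + 2 = 6 and occupies 8 bytes.
Bytes at offsets 6..13: CC A2 22 A6 8E 4A 7E 48.
Little-endian: lowest address holds the least-significant byte.
Reassemble most-significant byte first: 48 7E 4A 8E A6 22 A2 CC → 0x487E4A8EA622A2CC.
0x487E4A8EA622A2CC = 5223694594329453260.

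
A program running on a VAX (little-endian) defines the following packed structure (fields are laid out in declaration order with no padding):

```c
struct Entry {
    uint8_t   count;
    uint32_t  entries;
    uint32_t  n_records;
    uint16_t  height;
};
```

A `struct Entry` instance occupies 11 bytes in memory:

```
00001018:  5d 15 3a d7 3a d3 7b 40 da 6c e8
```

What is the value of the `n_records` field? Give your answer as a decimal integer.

`n_records` follows `count` (1 B), `entries` (4 B), so it starts at offset 1 + 4 = 5 and occupies 4 bytes.
Bytes at offsets 5..8: D3 7B 40 DA.
Little-endian: lowest address holds the least-significant byte.
Reassemble most-significant byte first: DA 40 7B D3 → 0xDA407BD3.
0xDA407BD3 = 3661659091.

3661659091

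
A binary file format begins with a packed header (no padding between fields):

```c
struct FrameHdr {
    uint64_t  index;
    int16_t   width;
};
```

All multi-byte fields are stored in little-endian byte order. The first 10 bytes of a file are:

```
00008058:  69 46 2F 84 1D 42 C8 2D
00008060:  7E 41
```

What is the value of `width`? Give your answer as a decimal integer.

`width` follows `index` (8 bytes), so it starts at byte offset 8 and occupies 2 bytes.
Bytes at offsets 8..9: 7E 41.
Little-endian stores the least-significant byte at the lowest address.
Reassemble most-significant byte first: 41 7E → 0x417E.
0x417E = 16766.

16766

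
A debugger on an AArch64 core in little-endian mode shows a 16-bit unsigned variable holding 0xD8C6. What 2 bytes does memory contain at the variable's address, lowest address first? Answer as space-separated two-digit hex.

Split into bytes (most-significant first): D8 C6.
In little-endian order the low byte comes first in memory.
So at ascending addresses the bytes are C6 D8.

C6 D8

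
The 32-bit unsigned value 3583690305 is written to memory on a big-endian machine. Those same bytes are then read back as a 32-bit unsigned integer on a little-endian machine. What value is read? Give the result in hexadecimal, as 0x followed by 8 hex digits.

3583690305 in 32-bit hexadecimal is 0xD59AC641.
Stored big-endian, the bytes at ascending addresses are D5 9A C6 41.
Read back as little-endian, the first byte is least significant, giving 0x41C69AD5.

0x41C69AD5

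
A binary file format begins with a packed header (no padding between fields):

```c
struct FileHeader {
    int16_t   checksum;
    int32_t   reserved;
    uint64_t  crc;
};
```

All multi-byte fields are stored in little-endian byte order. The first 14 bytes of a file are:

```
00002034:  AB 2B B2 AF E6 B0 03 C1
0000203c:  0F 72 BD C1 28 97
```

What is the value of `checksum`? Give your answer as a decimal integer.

`checksum` is the first field, at byte offset 0, occupying 2 bytes.
Bytes at offsets 0..1: AB 2B.
In little-endian order the low byte comes first in memory.
Reassemble most-significant byte first: 2B AB → 0x2BAB.
0x2BAB = 11179.

11179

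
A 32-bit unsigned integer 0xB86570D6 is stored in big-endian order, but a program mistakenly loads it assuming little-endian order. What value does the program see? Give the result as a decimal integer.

Stored big-endian, the bytes at ascending addresses are B8 65 70 D6.
Read back as little-endian, the first byte is least significant, giving 0xD67065B8.
0xD67065B8 = 3597690296.

3597690296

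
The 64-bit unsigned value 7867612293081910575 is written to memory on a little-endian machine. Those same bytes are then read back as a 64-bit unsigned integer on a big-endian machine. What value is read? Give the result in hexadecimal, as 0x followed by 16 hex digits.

7867612293081910575 in 64-bit hexadecimal is 0x6D2F5FB237A4CD2F.
Stored little-endian, the bytes at ascending addresses are 2F CD A4 37 B2 5F 2F 6D.
Read back as big-endian, the last byte is least significant, giving 0x2FCDA437B25F2F6D.

0x2FCDA437B25F2F6D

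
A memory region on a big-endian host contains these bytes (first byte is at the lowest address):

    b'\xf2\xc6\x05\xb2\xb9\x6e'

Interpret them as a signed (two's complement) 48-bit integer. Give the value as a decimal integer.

-14542663665298

Big-endian: lowest address holds the most-significant byte.
The bytes are already most-significant first: 0xF2C605B2B96E.
Top bit is set, so as a signed 48-bit value this is 0xF2C605B2B96E − 2^48 = -14542663665298.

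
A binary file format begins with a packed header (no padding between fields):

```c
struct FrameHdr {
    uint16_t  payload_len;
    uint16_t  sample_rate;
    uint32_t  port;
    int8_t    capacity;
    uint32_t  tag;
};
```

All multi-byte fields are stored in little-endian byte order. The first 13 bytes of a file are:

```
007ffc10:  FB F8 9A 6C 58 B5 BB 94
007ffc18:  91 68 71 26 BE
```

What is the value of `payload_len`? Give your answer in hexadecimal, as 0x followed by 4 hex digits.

0xF8FB

`payload_len` is the first field, at byte offset 0, occupying 2 bytes.
Bytes at offsets 0..1: FB F8.
Little-endian stores the least-significant byte at the lowest address.
Reassemble most-significant byte first: F8 FB → 0xF8FB.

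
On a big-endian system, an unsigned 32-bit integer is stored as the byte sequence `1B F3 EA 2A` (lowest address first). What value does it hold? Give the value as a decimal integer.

In big-endian order the high byte comes first in memory.
The bytes are already most-significant first: 0x1BF3EA2A.
0x1BF3EA2A = 468970026.

468970026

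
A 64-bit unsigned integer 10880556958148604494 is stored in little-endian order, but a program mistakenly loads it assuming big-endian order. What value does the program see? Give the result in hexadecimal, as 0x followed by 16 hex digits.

10880556958148604494 in 64-bit hexadecimal is 0x96FF80E7E0DA324E.
Stored little-endian, the bytes at ascending addresses are 4E 32 DA E0 E7 80 FF 96.
Read back as big-endian, the last byte is least significant, giving 0x4E32DAE0E780FF96.

0x4E32DAE0E780FF96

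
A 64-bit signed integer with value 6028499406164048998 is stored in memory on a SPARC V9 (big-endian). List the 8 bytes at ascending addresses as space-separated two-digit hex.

6028499406164048998 in hexadecimal, padded to 64 bits, is 0x53A98845010FBC66.
Split into bytes (most-significant first): 53 A9 88 45 01 0F BC 66.
In big-endian order the high byte comes first in memory.
So the memory order matches the most-significant-first order: 53 A9 88 45 01 0F BC 66.

53 A9 88 45 01 0F BC 66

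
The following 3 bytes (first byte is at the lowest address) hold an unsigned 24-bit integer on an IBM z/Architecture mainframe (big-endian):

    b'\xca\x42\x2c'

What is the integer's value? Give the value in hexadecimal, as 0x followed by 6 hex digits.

In big-endian order the high byte comes first in memory.
The bytes are already most-significant first: 0xCA422C.

0xCA422C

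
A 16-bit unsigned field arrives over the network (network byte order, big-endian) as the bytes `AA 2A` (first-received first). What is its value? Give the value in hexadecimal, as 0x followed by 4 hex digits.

Big-endian: lowest address holds the most-significant byte.
The bytes are already most-significant first: 0xAA2A.

0xAA2A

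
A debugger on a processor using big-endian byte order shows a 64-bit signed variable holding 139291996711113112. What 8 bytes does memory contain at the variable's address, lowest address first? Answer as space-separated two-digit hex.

01 EE DD 55 40 05 51 98

139291996711113112 in hexadecimal, padded to 64 bits, is 0x01EEDD5540055198.
Split into bytes (most-significant first): 01 EE DD 55 40 05 51 98.
Big-endian stores the most-significant byte at the lowest address.
So the memory order matches the most-significant-first order: 01 EE DD 55 40 05 51 98.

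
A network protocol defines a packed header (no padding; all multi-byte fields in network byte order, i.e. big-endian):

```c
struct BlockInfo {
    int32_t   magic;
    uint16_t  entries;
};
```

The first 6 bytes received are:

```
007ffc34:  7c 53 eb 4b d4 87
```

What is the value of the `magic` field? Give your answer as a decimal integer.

2085874507

`magic` is the first field, at byte offset 0, occupying 4 bytes.
Bytes at offsets 0..3: 7C 53 EB 4B.
Big-endian: lowest address holds the most-significant byte.
The bytes are already most-significant first: 0x7C53EB4B.
0x7C53EB4B = 2085874507.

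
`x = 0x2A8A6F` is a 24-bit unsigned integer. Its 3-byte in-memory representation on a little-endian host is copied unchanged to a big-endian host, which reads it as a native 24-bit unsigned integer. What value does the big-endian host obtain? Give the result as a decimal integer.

7309866

Stored little-endian, the bytes at ascending addresses are 6F 8A 2A.
Read back as big-endian, the last byte is least significant, giving 0x6F8A2A.
0x6F8A2A = 7309866.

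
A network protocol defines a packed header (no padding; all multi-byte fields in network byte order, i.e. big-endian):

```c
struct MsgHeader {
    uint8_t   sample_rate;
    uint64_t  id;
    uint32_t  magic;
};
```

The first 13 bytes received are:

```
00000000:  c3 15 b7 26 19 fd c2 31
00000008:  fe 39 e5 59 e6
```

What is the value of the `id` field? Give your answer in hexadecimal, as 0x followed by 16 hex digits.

0x15B72619FDC231FE

`id` follows `sample_rate` (1 byte), so it starts at byte offset 1 and occupies 8 bytes.
Bytes at offsets 1..8: 15 B7 26 19 FD C2 31 FE.
Big-endian: lowest address holds the most-significant byte.
The bytes are already most-significant first: 0x15B72619FDC231FE.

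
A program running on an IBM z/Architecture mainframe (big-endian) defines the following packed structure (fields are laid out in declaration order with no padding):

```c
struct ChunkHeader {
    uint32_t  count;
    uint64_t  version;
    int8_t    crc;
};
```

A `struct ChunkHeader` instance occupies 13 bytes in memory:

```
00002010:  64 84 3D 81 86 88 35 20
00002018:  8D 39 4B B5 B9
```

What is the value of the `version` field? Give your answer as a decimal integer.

9694056611839560629

`version` follows `count` (4 bytes), so it starts at byte offset 4 and occupies 8 bytes.
Bytes at offsets 4..11: 86 88 35 20 8D 39 4B B5.
Big-endian stores the most-significant byte at the lowest address.
The bytes are already most-significant first: 0x868835208D394BB5.
0x868835208D394BB5 = 9694056611839560629.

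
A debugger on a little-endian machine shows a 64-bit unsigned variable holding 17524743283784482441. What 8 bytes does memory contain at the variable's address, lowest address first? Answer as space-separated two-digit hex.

17524743283784482441 in hexadecimal, padded to 64 bits, is 0xF334652AA1E2FE89.
Split into bytes (most-significant first): F3 34 65 2A A1 E2 FE 89.
In little-endian order the low byte comes first in memory.
So at ascending addresses the bytes are 89 FE E2 A1 2A 65 34 F3.

89 FE E2 A1 2A 65 34 F3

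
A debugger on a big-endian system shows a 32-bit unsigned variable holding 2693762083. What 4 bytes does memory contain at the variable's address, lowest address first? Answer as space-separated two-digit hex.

2693762083 in hexadecimal, padded to 32 bits, is 0xA08F8C23.
Split into bytes (most-significant first): A0 8F 8C 23.
In big-endian order the high byte comes first in memory.
So the memory order matches the most-significant-first order: A0 8F 8C 23.

A0 8F 8C 23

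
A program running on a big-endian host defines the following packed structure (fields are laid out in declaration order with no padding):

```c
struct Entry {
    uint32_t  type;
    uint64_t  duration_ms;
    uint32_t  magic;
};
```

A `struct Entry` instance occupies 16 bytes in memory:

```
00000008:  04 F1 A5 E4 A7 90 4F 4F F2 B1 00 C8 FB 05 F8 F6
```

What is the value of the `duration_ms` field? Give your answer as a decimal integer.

12074237805772996808

`duration_ms` follows `type` (4 bytes), so it starts at byte offset 4 and occupies 8 bytes.
Bytes at offsets 4..11: A7 90 4F 4F F2 B1 00 C8.
In big-endian order the high byte comes first in memory.
The bytes are already most-significant first: 0xA7904F4FF2B100C8.
0xA7904F4FF2B100C8 = 12074237805772996808.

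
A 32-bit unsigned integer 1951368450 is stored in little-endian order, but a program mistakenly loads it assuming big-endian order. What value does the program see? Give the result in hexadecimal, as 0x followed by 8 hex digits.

1951368450 in 32-bit hexadecimal is 0x744F8502.
Stored little-endian, the bytes at ascending addresses are 02 85 4F 74.
Read back as big-endian, the last byte is least significant, giving 0x02854F74.

0x02854F74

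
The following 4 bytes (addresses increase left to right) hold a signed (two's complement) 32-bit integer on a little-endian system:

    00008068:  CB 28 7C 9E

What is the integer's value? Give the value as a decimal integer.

-1636030261

In little-endian order the low byte comes first in memory.
Reassemble most-significant byte first: 9E 7C 28 CB → 0x9E7C28CB.
Top bit is set, so as a signed 32-bit value this is 0x9E7C28CB − 2^32 = -1636030261.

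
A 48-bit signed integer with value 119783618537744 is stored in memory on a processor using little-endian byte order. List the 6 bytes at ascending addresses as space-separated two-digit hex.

119783618537744 in hexadecimal, padded to 48 bits, is 0x6CF14C086910.
Split into bytes (most-significant first): 6C F1 4C 08 69 10.
In little-endian order the low byte comes first in memory.
So at ascending addresses the bytes are 10 69 08 4C F1 6C.

10 69 08 4C F1 6C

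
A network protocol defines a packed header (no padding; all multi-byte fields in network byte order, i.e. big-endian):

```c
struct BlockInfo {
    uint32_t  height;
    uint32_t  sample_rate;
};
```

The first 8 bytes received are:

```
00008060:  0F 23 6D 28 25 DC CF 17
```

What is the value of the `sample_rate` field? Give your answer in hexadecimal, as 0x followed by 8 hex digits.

0x25DCCF17

`sample_rate` follows `height` (4 bytes), so it starts at byte offset 4 and occupies 4 bytes.
Bytes at offsets 4..7: 25 DC CF 17.
In big-endian order the high byte comes first in memory.
The bytes are already most-significant first: 0x25DCCF17.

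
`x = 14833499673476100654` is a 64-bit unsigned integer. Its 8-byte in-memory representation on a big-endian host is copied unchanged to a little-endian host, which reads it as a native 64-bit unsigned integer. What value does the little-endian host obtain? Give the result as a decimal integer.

14833499673476100654 in 64-bit hexadecimal is 0xCDDB2D5C9D6A722E.
Stored big-endian, the bytes at ascending addresses are CD DB 2D 5C 9D 6A 72 2E.
Read back as little-endian, the first byte is least significant, giving 0x2E726A9D5C2DDBCD.
0x2E726A9D5C2DDBCD = 3346854697178618829.

3346854697178618829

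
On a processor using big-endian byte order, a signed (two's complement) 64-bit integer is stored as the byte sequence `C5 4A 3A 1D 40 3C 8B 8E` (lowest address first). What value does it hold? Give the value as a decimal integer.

Big-endian stores the most-significant byte at the lowest address.
The bytes are already most-significant first: 0xC54A3A1D403C8B8E.
Top bit is set, so as a signed 64-bit value this is 0xC54A3A1D403C8B8E − 2^64 = -4230505002654987378.

-4230505002654987378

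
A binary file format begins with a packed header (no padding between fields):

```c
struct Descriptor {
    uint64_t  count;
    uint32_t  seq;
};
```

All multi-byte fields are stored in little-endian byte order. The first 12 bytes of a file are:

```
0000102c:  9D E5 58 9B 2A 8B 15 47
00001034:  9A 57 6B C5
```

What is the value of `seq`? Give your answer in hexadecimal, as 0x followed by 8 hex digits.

`seq` follows `count` (8 bytes), so it starts at byte offset 8 and occupies 4 bytes.
Bytes at offsets 8..11: 9A 57 6B C5.
In little-endian order the low byte comes first in memory.
Reassemble most-significant byte first: C5 6B 57 9A → 0xC56B579A.

0xC56B579A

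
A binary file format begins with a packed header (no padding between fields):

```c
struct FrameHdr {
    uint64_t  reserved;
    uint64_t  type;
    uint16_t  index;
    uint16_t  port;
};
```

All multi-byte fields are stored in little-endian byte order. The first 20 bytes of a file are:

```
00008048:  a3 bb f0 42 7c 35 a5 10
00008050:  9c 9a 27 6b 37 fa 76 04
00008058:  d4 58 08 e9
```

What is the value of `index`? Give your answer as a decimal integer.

22740

`index` follows `reserved` (8 B), `type` (8 B), so it starts at offset 8 + 8 = 16 and occupies 2 bytes.
Bytes at offsets 16..17: D4 58.
Little-endian: lowest address holds the least-significant byte.
Reassemble most-significant byte first: 58 D4 → 0x58D4.
0x58D4 = 22740.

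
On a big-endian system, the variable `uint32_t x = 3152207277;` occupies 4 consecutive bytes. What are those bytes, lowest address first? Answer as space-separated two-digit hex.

BB E2 DD AD

3152207277 in hexadecimal, padded to 32 bits, is 0xBBE2DDAD.
Split into bytes (most-significant first): BB E2 DD AD.
Big-endian: lowest address holds the most-significant byte.
So the memory order matches the most-significant-first order: BB E2 DD AD.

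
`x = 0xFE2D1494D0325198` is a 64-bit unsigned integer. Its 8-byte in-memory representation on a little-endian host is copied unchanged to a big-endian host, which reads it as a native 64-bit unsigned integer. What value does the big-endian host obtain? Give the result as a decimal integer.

10975609638297546238

Stored little-endian, the bytes at ascending addresses are 98 51 32 D0 94 14 2D FE.
Read back as big-endian, the last byte is least significant, giving 0x985132D094142DFE.
0x985132D094142DFE = 10975609638297546238.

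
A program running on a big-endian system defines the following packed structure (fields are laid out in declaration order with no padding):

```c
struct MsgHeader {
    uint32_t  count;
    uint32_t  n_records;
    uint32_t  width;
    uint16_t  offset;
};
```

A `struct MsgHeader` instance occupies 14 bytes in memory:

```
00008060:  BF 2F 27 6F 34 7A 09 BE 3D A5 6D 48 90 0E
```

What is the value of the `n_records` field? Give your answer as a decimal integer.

880413118

`n_records` follows `count` (4 bytes), so it starts at byte offset 4 and occupies 4 bytes.
Bytes at offsets 4..7: 34 7A 09 BE.
Big-endian: lowest address holds the most-significant byte.
The bytes are already most-significant first: 0x347A09BE.
0x347A09BE = 880413118.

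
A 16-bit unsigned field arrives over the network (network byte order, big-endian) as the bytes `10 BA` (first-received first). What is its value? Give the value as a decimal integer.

4282

Big-endian: lowest address holds the most-significant byte.
The bytes are already most-significant first: 0x10BA.
0x10BA = 4282.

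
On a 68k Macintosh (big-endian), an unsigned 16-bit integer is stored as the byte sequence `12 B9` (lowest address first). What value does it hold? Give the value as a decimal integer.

4793

Big-endian: lowest address holds the most-significant byte.
The bytes are already most-significant first: 0x12B9.
0x12B9 = 4793.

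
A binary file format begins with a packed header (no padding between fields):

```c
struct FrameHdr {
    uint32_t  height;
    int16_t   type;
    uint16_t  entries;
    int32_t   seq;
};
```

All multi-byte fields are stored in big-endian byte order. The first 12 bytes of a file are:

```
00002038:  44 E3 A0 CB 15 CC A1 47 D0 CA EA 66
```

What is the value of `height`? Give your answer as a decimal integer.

1155768523

`height` is the first field, at byte offset 0, occupying 4 bytes.
Bytes at offsets 0..3: 44 E3 A0 CB.
Big-endian stores the most-significant byte at the lowest address.
The bytes are already most-significant first: 0x44E3A0CB.
0x44E3A0CB = 1155768523.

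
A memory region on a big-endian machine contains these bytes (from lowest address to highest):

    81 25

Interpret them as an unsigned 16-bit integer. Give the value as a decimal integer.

33061

In big-endian order the high byte comes first in memory.
The bytes are already most-significant first: 0x8125.
0x8125 = 33061.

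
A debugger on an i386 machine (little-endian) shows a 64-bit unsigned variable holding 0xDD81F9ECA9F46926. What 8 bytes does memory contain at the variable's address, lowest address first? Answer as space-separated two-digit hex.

Split into bytes (most-significant first): DD 81 F9 EC A9 F4 69 26.
Little-endian stores the least-significant byte at the lowest address.
So at ascending addresses the bytes are 26 69 F4 A9 EC F9 81 DD.

26 69 F4 A9 EC F9 81 DD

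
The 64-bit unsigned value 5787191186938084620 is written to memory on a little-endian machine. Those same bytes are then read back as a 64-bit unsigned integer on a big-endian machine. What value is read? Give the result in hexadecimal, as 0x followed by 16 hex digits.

0x0C3DB700B93B5050

5787191186938084620 in 64-bit hexadecimal is 0x50503BB900B73D0C.
Stored little-endian, the bytes at ascending addresses are 0C 3D B7 00 B9 3B 50 50.
Read back as big-endian, the last byte is least significant, giving 0x0C3DB700B93B5050.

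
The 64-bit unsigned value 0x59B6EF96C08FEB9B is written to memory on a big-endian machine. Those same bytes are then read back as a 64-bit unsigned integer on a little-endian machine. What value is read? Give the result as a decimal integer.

Stored big-endian, the bytes at ascending addresses are 59 B6 EF 96 C0 8F EB 9B.
Read back as little-endian, the first byte is least significant, giving 0x9BEB8FC096EFB659.
0x9BEB8FC096EFB659 = 11235231752734619225.

11235231752734619225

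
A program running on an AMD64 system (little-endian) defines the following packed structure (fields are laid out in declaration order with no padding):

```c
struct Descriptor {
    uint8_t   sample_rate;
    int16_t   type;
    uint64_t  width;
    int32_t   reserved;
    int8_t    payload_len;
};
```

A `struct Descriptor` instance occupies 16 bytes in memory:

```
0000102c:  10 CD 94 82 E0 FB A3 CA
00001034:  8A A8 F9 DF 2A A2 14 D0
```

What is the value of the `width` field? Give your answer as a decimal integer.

`width` follows `sample_rate` (1 B), `type` (2 B), so it starts at offset 1 + 2 = 3 and occupies 8 bytes.
Bytes at offsets 3..10: 82 E0 FB A3 CA 8A A8 F9.
Little-endian: lowest address holds the least-significant byte.
Reassemble most-significant byte first: F9 A8 8A CA A3 FB E0 82 → 0xF9A88ACAA3FBE082.
0xF9A88ACAA3FBE082 = 17989781314470666370.

17989781314470666370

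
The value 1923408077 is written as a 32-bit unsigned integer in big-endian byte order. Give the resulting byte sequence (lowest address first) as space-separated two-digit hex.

72 A4 E0 CD

1923408077 in hexadecimal, padded to 32 bits, is 0x72A4E0CD.
Split into bytes (most-significant first): 72 A4 E0 CD.
In big-endian order the high byte comes first in memory.
So the memory order matches the most-significant-first order: 72 A4 E0 CD.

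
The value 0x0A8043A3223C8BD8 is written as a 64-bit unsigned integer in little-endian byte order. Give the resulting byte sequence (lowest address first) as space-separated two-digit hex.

Split into bytes (most-significant first): 0A 80 43 A3 22 3C 8B D8.
Little-endian: lowest address holds the least-significant byte.
So at ascending addresses the bytes are D8 8B 3C 22 A3 43 80 0A.

D8 8B 3C 22 A3 43 80 0A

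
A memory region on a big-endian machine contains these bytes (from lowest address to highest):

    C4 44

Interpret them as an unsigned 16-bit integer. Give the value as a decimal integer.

50244

Big-endian stores the most-significant byte at the lowest address.
The bytes are already most-significant first: 0xC444.
0xC444 = 50244.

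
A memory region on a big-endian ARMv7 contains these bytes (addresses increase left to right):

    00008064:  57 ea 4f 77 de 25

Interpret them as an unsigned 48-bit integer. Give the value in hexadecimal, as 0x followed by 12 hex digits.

In big-endian order the high byte comes first in memory.
The bytes are already most-significant first: 0x57EA4F77DE25.

0x57EA4F77DE25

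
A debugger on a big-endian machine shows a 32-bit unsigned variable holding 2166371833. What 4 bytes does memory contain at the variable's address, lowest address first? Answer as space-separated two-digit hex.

81 20 35 F9

2166371833 in hexadecimal, padded to 32 bits, is 0x812035F9.
Split into bytes (most-significant first): 81 20 35 F9.
In big-endian order the high byte comes first in memory.
So the memory order matches the most-significant-first order: 81 20 35 F9.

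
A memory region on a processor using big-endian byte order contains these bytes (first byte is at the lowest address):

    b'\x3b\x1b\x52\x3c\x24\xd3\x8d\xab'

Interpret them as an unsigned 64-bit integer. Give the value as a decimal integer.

Big-endian stores the most-significant byte at the lowest address.
The bytes are already most-significant first: 0x3B1B523C24D38DAB.
0x3B1B523C24D38DAB = 4259088290878295467.

4259088290878295467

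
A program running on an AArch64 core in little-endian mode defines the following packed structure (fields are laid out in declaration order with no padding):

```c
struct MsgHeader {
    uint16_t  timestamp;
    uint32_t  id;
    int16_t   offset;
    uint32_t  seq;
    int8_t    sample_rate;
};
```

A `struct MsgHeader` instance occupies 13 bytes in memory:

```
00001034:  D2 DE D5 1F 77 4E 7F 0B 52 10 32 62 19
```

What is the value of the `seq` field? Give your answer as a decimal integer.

1647448146

`seq` follows `timestamp` (2 B), `id` (4 B), `offset` (2 B), so it starts at offset 2 + 4 + 2 = 8 and occupies 4 bytes.
Bytes at offsets 8..11: 52 10 32 62.
In little-endian order the low byte comes first in memory.
Reassemble most-significant byte first: 62 32 10 52 → 0x62321052.
0x62321052 = 1647448146.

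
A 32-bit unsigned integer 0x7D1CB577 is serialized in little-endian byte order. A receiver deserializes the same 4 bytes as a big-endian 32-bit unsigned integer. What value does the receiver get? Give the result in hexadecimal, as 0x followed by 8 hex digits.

0x77B51C7D

Stored little-endian, the bytes at ascending addresses are 77 B5 1C 7D.
Read back as big-endian, the last byte is least significant, giving 0x77B51C7D.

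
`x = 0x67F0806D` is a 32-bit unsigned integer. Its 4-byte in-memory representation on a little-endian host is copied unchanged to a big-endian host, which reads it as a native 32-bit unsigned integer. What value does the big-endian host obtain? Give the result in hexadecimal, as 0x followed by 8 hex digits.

Stored little-endian, the bytes at ascending addresses are 6D 80 F0 67.
Read back as big-endian, the last byte is least significant, giving 0x6D80F067.

0x6D80F067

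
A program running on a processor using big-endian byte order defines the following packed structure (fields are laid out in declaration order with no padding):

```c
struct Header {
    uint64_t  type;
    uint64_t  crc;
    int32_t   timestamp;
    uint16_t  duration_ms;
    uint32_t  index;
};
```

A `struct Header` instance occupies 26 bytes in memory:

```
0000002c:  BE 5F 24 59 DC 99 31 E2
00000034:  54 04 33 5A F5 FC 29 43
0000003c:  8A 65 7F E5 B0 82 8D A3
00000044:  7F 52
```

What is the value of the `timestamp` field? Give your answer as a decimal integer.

`timestamp` follows `type` (8 B), `crc` (8 B), so it starts at offset 8 + 8 = 16 and occupies 4 bytes.
Bytes at offsets 16..19: 8A 65 7F E5.
Big-endian stores the most-significant byte at the lowest address.
The bytes are already most-significant first: 0x8A657FE5.
Top bit is set, so as a signed 32-bit value this is 0x8A657FE5 − 2^32 = -1973059611.

-1973059611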